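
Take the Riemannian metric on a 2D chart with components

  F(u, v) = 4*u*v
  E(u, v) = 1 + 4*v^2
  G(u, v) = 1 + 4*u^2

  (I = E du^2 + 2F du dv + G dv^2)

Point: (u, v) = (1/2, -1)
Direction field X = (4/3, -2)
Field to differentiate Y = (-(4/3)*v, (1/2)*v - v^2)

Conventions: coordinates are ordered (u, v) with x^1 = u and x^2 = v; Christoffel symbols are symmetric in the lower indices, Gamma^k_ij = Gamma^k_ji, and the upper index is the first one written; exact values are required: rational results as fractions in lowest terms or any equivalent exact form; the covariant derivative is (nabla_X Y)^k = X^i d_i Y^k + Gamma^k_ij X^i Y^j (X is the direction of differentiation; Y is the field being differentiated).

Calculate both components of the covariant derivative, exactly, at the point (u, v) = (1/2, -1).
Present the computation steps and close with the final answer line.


E = 5, F = -2, G = 2 at the point
E_u = 0, E_v = -8, F_u = -4, F_v = 2, G_u = 4, G_v = 0
EG - F^2 = 6;  g^inv = (1/6) * [[2, 2], [2, 5]]
first-kind symbols [ij,l] = (1/2)(d_i g_jl + d_j g_il - d_l g_ij): [uu,u] = E_u/2 = 0, [uu,v] = F_u - E_v/2 = 0, [uv,u] = E_v/2 = -4, [uv,v] = G_u/2 = 2, [vv,u] = F_v - G_u/2 = 0, [vv,v] = G_v/2 = 0
Gamma^u_ij = (G*[ij,u] - F*[ij,v])/(EG - F^2), Gamma^v_ij = (E*[ij,v] - F*[ij,u])/(EG - F^2)
Gamma_uuu = 0, Gamma_uuv = -2/3, Gamma_uvv = 0, Gamma_vuu = 0, Gamma_vuv = 1/3, Gamma_vvv = 0
X = (4/3, -2), Y = (4/3, -3/2) at the point

Answer: (nabla_X Y)^u = 52/9, (nabla_X Y)^v = -59/9


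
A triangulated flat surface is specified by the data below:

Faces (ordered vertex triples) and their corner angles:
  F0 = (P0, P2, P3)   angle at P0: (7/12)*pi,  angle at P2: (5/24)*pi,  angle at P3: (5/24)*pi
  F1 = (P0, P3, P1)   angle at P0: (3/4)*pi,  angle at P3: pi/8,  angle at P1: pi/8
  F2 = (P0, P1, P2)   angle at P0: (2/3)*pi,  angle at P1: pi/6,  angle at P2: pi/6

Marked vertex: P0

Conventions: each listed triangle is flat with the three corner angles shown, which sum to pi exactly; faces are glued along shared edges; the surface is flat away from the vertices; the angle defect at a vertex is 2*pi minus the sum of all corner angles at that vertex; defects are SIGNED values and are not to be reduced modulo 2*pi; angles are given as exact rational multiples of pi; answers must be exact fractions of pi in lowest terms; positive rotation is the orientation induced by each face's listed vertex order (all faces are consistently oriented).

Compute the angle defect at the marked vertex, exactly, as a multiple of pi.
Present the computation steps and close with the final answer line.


Sum of corner angles at P0: 2*pi
defect = 2*pi - 2*pi

Answer: defect(P0) = 0


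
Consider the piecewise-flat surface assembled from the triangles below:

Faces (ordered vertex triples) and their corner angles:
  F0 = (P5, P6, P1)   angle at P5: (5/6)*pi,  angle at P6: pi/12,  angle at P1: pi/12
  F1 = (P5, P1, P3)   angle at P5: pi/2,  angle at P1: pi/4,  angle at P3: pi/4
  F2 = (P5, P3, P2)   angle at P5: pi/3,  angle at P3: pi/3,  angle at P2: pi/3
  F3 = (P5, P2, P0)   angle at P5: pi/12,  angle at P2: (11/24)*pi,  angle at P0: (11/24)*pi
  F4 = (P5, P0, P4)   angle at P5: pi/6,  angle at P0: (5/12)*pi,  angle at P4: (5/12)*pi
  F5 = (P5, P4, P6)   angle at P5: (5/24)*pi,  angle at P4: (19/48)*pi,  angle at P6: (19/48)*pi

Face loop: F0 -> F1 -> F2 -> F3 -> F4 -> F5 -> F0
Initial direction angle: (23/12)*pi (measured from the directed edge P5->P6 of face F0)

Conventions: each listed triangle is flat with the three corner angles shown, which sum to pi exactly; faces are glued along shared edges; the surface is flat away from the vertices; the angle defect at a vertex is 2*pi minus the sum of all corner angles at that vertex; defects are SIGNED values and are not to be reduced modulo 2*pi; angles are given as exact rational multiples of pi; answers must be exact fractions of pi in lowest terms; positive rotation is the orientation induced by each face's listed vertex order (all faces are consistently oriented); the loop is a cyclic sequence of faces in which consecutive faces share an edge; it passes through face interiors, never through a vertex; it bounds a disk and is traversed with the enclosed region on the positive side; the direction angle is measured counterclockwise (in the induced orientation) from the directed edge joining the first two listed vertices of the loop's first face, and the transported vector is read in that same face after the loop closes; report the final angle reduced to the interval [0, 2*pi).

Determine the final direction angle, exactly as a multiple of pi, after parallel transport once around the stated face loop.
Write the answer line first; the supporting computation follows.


Answer: final direction angle = (43/24)*pi

enclosed vertex P5: corner angles sum to (17/8)*pi, defect = 2*pi - (17/8)*pi = -pi/8
the rotation equals the total enclosed defect, so the final angle is initial + defects (mod 2*pi)
final angle = (23/12)*pi - pi/8 = (43/24)*pi (mod 2*pi)


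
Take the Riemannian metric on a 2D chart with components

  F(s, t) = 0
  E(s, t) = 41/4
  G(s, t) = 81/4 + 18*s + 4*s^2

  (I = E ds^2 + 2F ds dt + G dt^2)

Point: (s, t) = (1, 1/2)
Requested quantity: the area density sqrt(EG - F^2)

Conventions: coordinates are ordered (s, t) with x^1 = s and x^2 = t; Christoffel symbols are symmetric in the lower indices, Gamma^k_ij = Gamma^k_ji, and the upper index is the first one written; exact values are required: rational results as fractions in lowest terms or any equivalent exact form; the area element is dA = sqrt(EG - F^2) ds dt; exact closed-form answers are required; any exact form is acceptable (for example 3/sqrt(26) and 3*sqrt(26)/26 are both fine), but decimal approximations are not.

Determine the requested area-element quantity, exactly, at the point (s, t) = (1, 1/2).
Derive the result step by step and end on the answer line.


E = 41/4, F = 0, G = 169/4; EG - F^2 = 6929/16

Answer: sqrt(EG - F^2) = 13*sqrt(41)/4


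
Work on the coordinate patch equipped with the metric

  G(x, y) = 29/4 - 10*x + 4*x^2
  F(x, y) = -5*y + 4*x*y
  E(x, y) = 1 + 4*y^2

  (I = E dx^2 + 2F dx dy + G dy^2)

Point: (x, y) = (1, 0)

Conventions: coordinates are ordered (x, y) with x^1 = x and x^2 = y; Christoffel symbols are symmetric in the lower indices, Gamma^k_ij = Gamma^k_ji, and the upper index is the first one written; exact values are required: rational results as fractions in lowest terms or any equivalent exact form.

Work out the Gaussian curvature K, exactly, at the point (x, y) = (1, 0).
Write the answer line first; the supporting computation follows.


Answer: K = -64/25

E = 1, F = 0, G = 5/4, EG - F^2 = 5/4 at the point
E_x = 0, E_y = 0, F_x = 0, F_y = -1, G_x = -2, G_y = 0
E_yy = 8, F_xy = 4, G_xx = 8
K follows from Brioschi's formula, (det M1 - det M2)/(EG - F^2)^2.
M1 = [[-E_yy/2 + F_xy - G_xx/2, E_x/2, F_x - E_y/2], [F_y - G_x/2, E, F], [G_y/2, F, G]] = [[-4, 0, 0], [0, 1, 0], [0, 0, 5/4]]; det M1 = -5
M2 = [[0, E_y/2, G_x/2], [E_y/2, E, F], [G_x/2, F, G]] = [[0, 0, -1], [0, 1, 0], [-1, 0, 5/4]]; det M2 = -1
det M1 - det M2 = -4; K = -4 / (5/4)^2 = -64/25


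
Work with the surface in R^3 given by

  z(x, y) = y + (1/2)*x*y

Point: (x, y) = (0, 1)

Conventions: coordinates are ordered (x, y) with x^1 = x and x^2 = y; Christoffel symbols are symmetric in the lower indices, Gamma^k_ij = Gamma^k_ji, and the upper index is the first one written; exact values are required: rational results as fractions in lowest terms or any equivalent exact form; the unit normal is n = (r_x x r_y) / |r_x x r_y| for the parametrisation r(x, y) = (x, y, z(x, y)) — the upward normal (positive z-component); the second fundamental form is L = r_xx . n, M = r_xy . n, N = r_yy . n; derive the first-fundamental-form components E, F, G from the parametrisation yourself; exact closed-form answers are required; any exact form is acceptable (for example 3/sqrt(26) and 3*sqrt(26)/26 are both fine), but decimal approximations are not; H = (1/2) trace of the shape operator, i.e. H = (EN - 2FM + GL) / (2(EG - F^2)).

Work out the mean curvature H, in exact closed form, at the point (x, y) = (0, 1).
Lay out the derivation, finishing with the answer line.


z_x = 1/2, z_y = 1, z_xx = 0, z_xy = 1/2, z_yy = 0
E = 5/4, F = 1/2, G = 2; answer radicand W^2 = 9/4
unnormalised second-form numerators: l = 0, m = 1/2, n = 0; L = l/sqrt(9/4), and similarly M = m/sqrt(W^2), N = n/sqrt(W^2)
H = (E*n - 2*F*m + G*l) / (2*(EG - F^2)*sqrt(W^2)); E*n - 2*F*m + G*l = -1/2, EG - F^2 = 9/4, so H = (-1/9)/sqrt(9/4)

Answer: H = -2/27


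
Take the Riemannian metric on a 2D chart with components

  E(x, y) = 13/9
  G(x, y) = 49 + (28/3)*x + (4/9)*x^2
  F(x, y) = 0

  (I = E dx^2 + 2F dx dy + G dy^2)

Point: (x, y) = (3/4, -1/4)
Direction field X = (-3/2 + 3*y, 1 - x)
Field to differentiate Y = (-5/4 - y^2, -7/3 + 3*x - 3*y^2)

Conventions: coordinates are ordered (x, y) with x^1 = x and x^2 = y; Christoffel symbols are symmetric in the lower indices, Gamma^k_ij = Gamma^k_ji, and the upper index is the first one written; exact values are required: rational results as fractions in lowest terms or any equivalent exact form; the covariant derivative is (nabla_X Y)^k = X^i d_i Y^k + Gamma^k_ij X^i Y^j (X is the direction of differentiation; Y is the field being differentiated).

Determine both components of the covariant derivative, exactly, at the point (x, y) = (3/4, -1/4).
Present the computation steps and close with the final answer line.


E = 13/9, F = 0, G = 225/4 at the point
E_x = 0, E_y = 0, F_x = 0, F_y = 0, G_x = 10, G_y = 0
EG - F^2 = 325/4;  g^inv = (4/325) * [[225/4, 0], [0, 13/9]]
first-kind symbols [ij,l] = (1/2)(d_i g_jl + d_j g_il - d_l g_ij): [xx,x] = E_x/2 = 0, [xx,y] = F_x - E_y/2 = 0, [xy,x] = E_y/2 = 0, [xy,y] = G_x/2 = 5, [yy,x] = F_y - G_x/2 = -5, [yy,y] = G_y/2 = 0
Gamma^x_ij = (G*[ij,x] - F*[ij,y])/(EG - F^2), Gamma^y_ij = (E*[ij,y] - F*[ij,x])/(EG - F^2)
Gamma_xxx = 0, Gamma_xxy = 0, Gamma_xyy = -45/13, Gamma_yxx = 0, Gamma_yxy = 4/45, Gamma_yyy = 0
X = (-9/4, 1/4), Y = (-21/16, -13/48) at the point

Answer: (nabla_X Y)^x = 23/64, (nabla_X Y)^y = -127/20


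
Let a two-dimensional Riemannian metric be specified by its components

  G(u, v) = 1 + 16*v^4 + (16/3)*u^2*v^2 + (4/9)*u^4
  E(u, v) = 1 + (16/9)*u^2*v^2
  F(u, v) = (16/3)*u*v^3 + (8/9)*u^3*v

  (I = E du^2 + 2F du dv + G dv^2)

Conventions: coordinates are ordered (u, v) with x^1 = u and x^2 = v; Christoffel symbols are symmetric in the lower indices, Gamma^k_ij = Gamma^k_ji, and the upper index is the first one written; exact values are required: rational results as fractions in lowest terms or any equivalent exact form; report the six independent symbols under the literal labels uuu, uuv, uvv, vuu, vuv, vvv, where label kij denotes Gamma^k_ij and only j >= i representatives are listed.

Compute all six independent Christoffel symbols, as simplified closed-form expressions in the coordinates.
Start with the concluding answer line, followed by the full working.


Answer: Gamma_uuu = 16*u*v^2/(4*u^4 + 64*u^2*v^2 + 144*v^4 + 9), Gamma_uuv = 16*u^2*v/(4*u^4 + 64*u^2*v^2 + 144*v^4 + 9), Gamma_uvv = 96*u*v^2/(4*u^4 + 64*u^2*v^2 + 144*v^4 + 9), Gamma_vuu = (8*u^2*v + 48*v^3)/(4*u^4 + 64*u^2*v^2 + 144*v^4 + 9), Gamma_vuv = (8*u^3 + 48*u*v^2)/(4*u^4 + 64*u^2*v^2 + 144*v^4 + 9), Gamma_vvv = (48*u^2*v + 288*v^3)/(4*u^4 + 64*u^2*v^2 + 144*v^4 + 9)

E = 1 + (16/9)*u^2*v^2; F = (16/3)*u*v^3 + (8/9)*u^3*v; G = 1 + 16*v^4 + (16/3)*u^2*v^2 + (4/9)*u^4
Gamma^k_ij = (1/2) g^{kl} (d_i g_jl + d_j g_il - d_l g_ij), with g^inv = (1/(EG-F^2)) [[G, -F], [-F, E]]
first partials: E_u = (32/9)*u*v^2, E_v = (32/9)*u^2*v, F_u = (16/3)*v^3 + (8/3)*u^2*v, F_v = 16*u*v^2 + (8/9)*u^3, G_u = (32/3)*u*v^2 + (16/9)*u^3, G_v = 64*v^3 + (32/3)*u^2*v
D = EG - F^2 = 1 + 16*v^4 + (64/9)*u^2*v^2 + (4/9)*u^4
expanded: Gamma^u_uu = (G E_u - 2F F_u + F E_v)/(2D), Gamma^u_uv = (G E_v - F G_u)/(2D), Gamma^u_vv = (2G F_v - G G_u - F G_v)/(2D), Gamma^v_uu = (2E F_u - E E_v - F E_u)/(2D), Gamma^v_uv = (E G_u - F E_v)/(2D), Gamma^v_vv = (E G_v - 2F F_v + F G_u)/(2D); substitute and cancel common factors


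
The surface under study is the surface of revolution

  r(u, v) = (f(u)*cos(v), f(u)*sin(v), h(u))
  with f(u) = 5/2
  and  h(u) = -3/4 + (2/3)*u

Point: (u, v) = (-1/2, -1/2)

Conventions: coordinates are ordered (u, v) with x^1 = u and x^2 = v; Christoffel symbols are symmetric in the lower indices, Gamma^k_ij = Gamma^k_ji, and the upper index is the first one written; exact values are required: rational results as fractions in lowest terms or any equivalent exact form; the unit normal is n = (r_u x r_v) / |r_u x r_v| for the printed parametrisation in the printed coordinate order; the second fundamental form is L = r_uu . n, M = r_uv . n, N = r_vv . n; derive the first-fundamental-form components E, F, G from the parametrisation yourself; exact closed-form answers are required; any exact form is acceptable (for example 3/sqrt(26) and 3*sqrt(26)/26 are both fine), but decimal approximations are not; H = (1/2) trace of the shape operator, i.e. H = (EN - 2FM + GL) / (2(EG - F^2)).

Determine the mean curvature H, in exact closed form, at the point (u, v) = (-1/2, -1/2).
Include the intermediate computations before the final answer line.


f = 5/2, f' = 0, f'' = 0, h' = 2/3, h'' = 0
E = 4/9, F = 0, G = 25/4; answer radicand W^2 = 4/9
unnormalised second-form numerators: l = 0, m = 0, n = 5/3; L = l/sqrt(4/9), and similarly M = m/sqrt(W^2), N = n/sqrt(W^2)
H = (E*n - 2*F*m + G*l) / (2*(EG - F^2)*sqrt(W^2)); E*n - 2*F*m + G*l = 20/27, EG - F^2 = 25/9, so H = (2/15)/sqrt(4/9)

Answer: H = 1/5


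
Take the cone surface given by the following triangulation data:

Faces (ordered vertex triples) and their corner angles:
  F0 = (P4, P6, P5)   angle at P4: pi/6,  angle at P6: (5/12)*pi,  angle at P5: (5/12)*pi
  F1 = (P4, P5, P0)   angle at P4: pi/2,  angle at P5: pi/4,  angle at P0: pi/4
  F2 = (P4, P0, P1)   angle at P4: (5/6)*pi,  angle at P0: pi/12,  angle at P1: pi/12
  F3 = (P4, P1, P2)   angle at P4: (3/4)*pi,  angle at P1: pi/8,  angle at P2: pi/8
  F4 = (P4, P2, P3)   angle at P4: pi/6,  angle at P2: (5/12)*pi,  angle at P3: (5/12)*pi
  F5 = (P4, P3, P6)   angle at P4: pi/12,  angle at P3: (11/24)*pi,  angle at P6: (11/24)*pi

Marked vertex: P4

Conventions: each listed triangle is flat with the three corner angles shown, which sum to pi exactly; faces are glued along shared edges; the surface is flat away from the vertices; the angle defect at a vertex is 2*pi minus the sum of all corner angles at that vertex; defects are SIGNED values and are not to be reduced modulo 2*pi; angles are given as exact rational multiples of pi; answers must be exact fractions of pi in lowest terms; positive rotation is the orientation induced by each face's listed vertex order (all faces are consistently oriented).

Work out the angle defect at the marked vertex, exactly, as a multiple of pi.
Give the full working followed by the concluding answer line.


Sum of corner angles at P4: (5/2)*pi
defect = 2*pi - (5/2)*pi

Answer: defect(P4) = -pi/2


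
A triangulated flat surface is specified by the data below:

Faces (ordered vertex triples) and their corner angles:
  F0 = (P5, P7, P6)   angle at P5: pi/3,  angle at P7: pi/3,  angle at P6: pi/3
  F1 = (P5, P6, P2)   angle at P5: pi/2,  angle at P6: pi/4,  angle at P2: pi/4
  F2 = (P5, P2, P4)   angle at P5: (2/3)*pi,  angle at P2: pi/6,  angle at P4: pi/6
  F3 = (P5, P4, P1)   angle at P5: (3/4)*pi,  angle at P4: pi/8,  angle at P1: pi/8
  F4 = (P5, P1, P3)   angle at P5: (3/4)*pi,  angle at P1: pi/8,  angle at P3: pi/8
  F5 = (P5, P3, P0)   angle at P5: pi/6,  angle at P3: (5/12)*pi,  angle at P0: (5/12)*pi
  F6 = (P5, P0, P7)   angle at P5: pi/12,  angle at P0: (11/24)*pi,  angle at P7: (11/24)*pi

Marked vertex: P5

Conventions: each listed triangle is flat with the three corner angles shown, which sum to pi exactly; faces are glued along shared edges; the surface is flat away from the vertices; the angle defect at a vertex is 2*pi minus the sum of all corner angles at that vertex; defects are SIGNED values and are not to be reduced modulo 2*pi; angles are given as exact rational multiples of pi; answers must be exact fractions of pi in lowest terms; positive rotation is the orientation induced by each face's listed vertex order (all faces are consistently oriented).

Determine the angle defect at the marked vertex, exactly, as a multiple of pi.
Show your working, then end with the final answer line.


Sum of corner angles at P5: (13/4)*pi
defect = 2*pi - (13/4)*pi

Answer: defect(P5) = (-5/4)*pi


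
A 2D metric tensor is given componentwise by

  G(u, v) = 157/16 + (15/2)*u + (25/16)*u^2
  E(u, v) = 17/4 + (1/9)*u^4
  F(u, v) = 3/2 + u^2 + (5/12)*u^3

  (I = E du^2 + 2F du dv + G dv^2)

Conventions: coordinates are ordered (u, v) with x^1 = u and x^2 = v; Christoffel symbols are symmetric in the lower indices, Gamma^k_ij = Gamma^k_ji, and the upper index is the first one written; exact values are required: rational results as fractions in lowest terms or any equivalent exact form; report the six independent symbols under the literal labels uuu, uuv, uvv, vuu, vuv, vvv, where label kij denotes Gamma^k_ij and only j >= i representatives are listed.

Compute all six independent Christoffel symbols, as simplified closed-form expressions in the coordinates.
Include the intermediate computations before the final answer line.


E = 17/4 + (1/9)*u^4; F = 3/2 + u^2 + (5/12)*u^3; G = 157/16 + (15/2)*u + (25/16)*u^2
Gamma^k_ij = (1/2) g^{kl} (d_i g_jl + d_j g_il - d_l g_ij), with g^inv = (1/(EG-F^2)) [[G, -F], [-F, E]]
first partials: E_u = (4/9)*u^3, E_v = 0, F_u = 2*u + (5/4)*u^2, F_v = 0, G_u = 15/2 + (25/8)*u, G_v = 0
D = EG - F^2 = 2525/64 + (255/8)*u + (233/64)*u^2 - (5/4)*u^3 + (13/144)*u^4
expanded: Gamma^u_uu = (G E_u - 2F F_u + F E_v)/(2D), Gamma^u_uv = (G E_v - F G_u)/(2D), Gamma^u_vv = (2G F_v - G G_u - F G_v)/(2D), Gamma^v_uu = (2E F_u - E E_v - F E_u)/(2D), Gamma^v_uv = (E G_u - F E_v)/(2D), Gamma^v_vv = (E G_v - 2F F_v + F G_u)/(2D); substitute and cancel common factors

Answer: Gamma_uuu = (-100*u^5 - 240*u^4 + 104*u^3 - 1080*u^2 - 1728*u)/(52*u^4 - 720*u^3 + 2097*u^2 + 18360*u + 22725), Gamma_uuv = (-375*u^4 - 1800*u^3 - 2160*u^2 - 1350*u - 3240)/(52*u^4 - 720*u^3 + 2097*u^2 + 18360*u + 22725), Gamma_uvv = (-5625*u^3 - 40500*u^2 - 100125*u - 84780)/(208*u^4 - 2880*u^3 + 8388*u^2 + 73440*u + 90900), Gamma_vuu = (80*u^6 - 576*u^3 + 9180*u^2 + 14688*u)/(156*u^4 - 2160*u^3 + 6291*u^2 + 55080*u + 68175), Gamma_vuv = (100*u^5 + 240*u^4 + 3825*u + 9180)/(52*u^4 - 720*u^3 + 2097*u^2 + 18360*u + 22725), Gamma_vvv = (375*u^4 + 1800*u^3 + 2160*u^2 + 1350*u + 3240)/(52*u^4 - 720*u^3 + 2097*u^2 + 18360*u + 22725)


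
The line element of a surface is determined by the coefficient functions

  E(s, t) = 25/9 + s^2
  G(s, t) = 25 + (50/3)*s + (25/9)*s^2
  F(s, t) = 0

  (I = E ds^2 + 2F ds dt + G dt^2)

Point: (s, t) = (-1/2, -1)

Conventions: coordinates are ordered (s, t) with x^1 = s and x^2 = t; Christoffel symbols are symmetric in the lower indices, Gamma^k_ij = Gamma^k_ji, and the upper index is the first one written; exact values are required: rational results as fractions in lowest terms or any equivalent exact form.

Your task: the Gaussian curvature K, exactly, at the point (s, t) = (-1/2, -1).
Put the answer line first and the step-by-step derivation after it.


Answer: K = -1296/59405

E = 109/36, F = 0, G = 625/36, EG - F^2 = 68125/1296 at the point
E_s = -1, E_t = 0, F_s = 0, F_t = 0, G_s = 125/9, G_t = 0
E_tt = 0, F_st = 0, G_ss = 50/9
Using the Brioschi determinant formula for K from the metric derivatives:
M1 = [[-E_tt/2 + F_st - G_ss/2, E_s/2, F_s - E_t/2], [F_t - G_s/2, E, F], [G_t/2, F, G]] = [[-25/9, -1/2, 0], [-125/18, 109/36, 0], [0, 0, 625/36]]; det M1 = -1203125/5832
M2 = [[0, E_t/2, G_s/2], [E_t/2, E, F], [G_s/2, F, G]] = [[0, 0, 125/18], [0, 109/36, 0], [125/18, 0, 625/36]]; det M2 = -1703125/11664
det M1 - det M2 = -78125/1296; K = -78125/1296 / (68125/1296)^2 = -1296/59405


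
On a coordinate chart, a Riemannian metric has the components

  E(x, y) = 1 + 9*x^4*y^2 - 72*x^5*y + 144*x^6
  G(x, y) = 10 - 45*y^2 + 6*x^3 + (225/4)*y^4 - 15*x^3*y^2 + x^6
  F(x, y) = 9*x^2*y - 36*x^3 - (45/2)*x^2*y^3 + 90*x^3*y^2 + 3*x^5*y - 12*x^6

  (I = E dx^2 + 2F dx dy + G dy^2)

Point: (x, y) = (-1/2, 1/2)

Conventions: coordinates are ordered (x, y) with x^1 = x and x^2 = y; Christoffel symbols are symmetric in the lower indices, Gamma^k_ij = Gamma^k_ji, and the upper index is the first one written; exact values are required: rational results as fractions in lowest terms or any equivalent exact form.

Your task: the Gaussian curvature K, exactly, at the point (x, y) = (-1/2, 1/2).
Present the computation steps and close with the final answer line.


E = 289/64, F = 15/8, G = 2, EG - F^2 = 353/64 at the point
E_x = -315/8, E_y = 45/16, F_x = -291/32, F_y = -213/16, G_x = 3/2, G_y = -15
E_yy = 9/8, F_xy = 1221/16, G_xx = -39/8
Compute both Brioschi determinants and normalise by (EG - F^2)^2.
M1 = [[-E_yy/2 + F_xy - G_xx/2, E_x/2, F_x - E_y/2], [F_y - G_x/2, E, F], [G_y/2, F, G]] = [[1251/16, -315/16, -21/2], [-225/16, 289/64, 15/8], [-15/2, 15/8, 2]]; det M1 = 77463/1024
M2 = [[0, E_y/2, G_x/2], [E_y/2, E, F], [G_x/2, F, G]] = [[0, 45/32, 3/4], [45/32, 289/64, 15/8], [3/4, 15/8, 2]]; det M2 = -2601/1024
det M1 - det M2 = 1251/16; K = 1251/16 / (353/64)^2 = 320256/124609

Answer: K = 320256/124609


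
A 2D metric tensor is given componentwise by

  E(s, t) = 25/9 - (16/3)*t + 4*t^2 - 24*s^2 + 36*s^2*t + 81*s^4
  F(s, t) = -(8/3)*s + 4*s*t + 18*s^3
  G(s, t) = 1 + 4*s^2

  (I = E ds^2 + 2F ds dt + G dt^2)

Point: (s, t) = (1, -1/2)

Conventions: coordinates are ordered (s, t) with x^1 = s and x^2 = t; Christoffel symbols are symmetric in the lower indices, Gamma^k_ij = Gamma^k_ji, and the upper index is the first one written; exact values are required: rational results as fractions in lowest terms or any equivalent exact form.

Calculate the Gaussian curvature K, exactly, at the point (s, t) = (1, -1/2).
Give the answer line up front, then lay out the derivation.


Answer: K = -324/198025

E = 409/9, F = 40/3, G = 5, EG - F^2 = 445/9 at the point
E_s = 240, E_t = 80/3, F_s = 148/3, F_t = 4, G_s = 8, G_t = 0
E_tt = 8, F_st = 4, G_ss = 8
The intrinsic route: Brioschi's K = (det M1 - det M2)/(EG - F^2)^2.
M1 = [[-E_tt/2 + F_st - G_ss/2, E_s/2, F_s - E_t/2], [F_t - G_s/2, E, F], [G_t/2, F, G]] = [[-4, 120, 36], [0, 409/9, 40/3], [0, 40/3, 5]]; det M1 = -1780/9
M2 = [[0, E_t/2, G_s/2], [E_t/2, E, F], [G_s/2, F, G]] = [[0, 40/3, 4], [40/3, 409/9, 40/3], [4, 40/3, 5]]; det M2 = -1744/9
det M1 - det M2 = -4; K = -4 / (445/9)^2 = -324/198025


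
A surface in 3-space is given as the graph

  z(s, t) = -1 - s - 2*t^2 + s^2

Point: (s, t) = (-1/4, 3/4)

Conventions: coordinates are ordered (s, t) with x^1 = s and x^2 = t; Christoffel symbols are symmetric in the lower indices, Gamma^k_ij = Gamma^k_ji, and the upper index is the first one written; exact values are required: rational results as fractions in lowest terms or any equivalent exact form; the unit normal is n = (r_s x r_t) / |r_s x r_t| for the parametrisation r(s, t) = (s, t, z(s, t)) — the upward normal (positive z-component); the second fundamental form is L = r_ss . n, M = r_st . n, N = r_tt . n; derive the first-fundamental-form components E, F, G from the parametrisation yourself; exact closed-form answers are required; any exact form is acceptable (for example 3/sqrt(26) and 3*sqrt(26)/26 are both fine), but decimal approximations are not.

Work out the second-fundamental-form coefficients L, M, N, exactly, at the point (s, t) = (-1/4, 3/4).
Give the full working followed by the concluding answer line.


z_s = -3/2, z_t = -3, z_ss = 2, z_st = 0, z_tt = -4
E = 13/4, F = 9/2, G = 10; answer radicand W^2 = 49/4
unnormalised second-form numerators: l = 2, m = 0, n = -4; L = l/sqrt(49/4), and similarly M = m/sqrt(W^2), N = n/sqrt(W^2)

Answer: L = 4/7, M = 0, N = -8/7


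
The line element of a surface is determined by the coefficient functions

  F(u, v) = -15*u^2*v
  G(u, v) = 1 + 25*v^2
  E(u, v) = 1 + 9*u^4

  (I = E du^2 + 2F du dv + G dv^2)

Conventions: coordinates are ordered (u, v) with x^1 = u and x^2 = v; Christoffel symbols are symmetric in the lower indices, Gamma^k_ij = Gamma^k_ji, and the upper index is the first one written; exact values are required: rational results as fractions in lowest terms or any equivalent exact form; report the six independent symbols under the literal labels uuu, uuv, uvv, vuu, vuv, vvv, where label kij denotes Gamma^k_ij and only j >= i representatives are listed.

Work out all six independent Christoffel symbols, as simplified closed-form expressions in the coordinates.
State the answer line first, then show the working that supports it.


Answer: Gamma_uuu = 18*u^3/(9*u^4 + 25*v^2 + 1), Gamma_uuv = 0, Gamma_uvv = -15*u^2/(9*u^4 + 25*v^2 + 1), Gamma_vuu = -30*u*v/(9*u^4 + 25*v^2 + 1), Gamma_vuv = 0, Gamma_vvv = 25*v/(9*u^4 + 25*v^2 + 1)

E = 1 + 9*u^4; F = -15*u^2*v; G = 1 + 25*v^2
Gamma^k_ij = (1/2) g^{kl} (d_i g_jl + d_j g_il - d_l g_ij), with g^inv = (1/(EG-F^2)) [[G, -F], [-F, E]]
first partials: E_u = 36*u^3, E_v = 0, F_u = -30*u*v, F_v = -15*u^2, G_u = 0, G_v = 50*v
D = EG - F^2 = 1 + 25*v^2 + 9*u^4
expanded: Gamma^u_uu = (G E_u - 2F F_u + F E_v)/(2D), Gamma^u_uv = (G E_v - F G_u)/(2D), Gamma^u_vv = (2G F_v - G G_u - F G_v)/(2D), Gamma^v_uu = (2E F_u - E E_v - F E_u)/(2D), Gamma^v_uv = (E G_u - F E_v)/(2D), Gamma^v_vv = (E G_v - 2F F_v + F G_u)/(2D); substitute and cancel common factors


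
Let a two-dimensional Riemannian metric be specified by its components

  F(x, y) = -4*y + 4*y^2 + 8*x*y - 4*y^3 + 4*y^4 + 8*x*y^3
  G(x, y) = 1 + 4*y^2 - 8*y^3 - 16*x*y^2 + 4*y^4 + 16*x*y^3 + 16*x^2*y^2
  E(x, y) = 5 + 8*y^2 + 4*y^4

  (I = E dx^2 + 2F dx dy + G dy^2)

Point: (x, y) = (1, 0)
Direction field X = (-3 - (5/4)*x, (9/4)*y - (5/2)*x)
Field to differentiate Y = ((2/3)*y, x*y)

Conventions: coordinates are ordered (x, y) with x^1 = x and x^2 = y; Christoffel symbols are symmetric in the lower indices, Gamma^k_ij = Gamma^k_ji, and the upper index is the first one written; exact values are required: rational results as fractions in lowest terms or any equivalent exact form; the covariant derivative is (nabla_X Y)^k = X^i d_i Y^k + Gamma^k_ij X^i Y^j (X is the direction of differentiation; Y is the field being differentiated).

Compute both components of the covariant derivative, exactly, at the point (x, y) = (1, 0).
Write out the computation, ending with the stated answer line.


E = 5, F = 0, G = 1 at the point
E_x = 0, E_y = 0, F_x = 0, F_y = 4, G_x = 0, G_y = 0
EG - F^2 = 5;  g^inv = (1/5) * [[1, 0], [0, 5]]
first-kind symbols [ij,l] = (1/2)(d_i g_jl + d_j g_il - d_l g_ij): [xx,x] = E_x/2 = 0, [xx,y] = F_x - E_y/2 = 0, [xy,x] = E_y/2 = 0, [xy,y] = G_x/2 = 0, [yy,x] = F_y - G_x/2 = 4, [yy,y] = G_y/2 = 0
Gamma^x_ij = (G*[ij,x] - F*[ij,y])/(EG - F^2), Gamma^y_ij = (E*[ij,y] - F*[ij,x])/(EG - F^2)
Gamma_xxx = 0, Gamma_xxy = 0, Gamma_xyy = 4/5, Gamma_yxx = 0, Gamma_yxy = 0, Gamma_yyy = 0
X = (-17/4, -5/2), Y = (0, 0) at the point

Answer: (nabla_X Y)^x = -5/3, (nabla_X Y)^y = -5/2


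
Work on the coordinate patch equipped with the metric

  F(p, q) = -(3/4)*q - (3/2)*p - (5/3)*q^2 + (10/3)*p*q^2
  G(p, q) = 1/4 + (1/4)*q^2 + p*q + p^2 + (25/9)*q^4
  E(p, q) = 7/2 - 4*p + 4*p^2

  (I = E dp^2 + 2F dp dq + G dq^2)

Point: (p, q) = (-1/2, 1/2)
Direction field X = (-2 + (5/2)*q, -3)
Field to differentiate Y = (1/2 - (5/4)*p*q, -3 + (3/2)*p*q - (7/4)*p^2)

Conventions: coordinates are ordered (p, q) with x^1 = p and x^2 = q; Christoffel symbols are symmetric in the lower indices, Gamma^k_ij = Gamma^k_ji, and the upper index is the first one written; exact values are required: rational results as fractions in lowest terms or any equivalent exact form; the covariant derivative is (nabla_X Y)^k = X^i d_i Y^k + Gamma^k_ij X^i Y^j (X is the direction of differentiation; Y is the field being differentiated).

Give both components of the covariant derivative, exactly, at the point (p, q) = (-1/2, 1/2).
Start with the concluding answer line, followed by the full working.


Answer: (nabla_X Y)^p = -97473/13592, (nabla_X Y)^q = 60867/6796

E = 13/2, F = -11/24, G = 35/72 at the point
E_p = -8, E_q = 0, F_p = -2/3, F_q = -49/12, G_p = -1/2, G_q = 41/36
EG - F^2 = 1699/576;  g^inv = (576/1699) * [[35/72, 11/24], [11/24, 13/2]]
first-kind symbols [ij,l] = (1/2)(d_i g_jl + d_j g_il - d_l g_ij): [pp,p] = E_p/2 = -4, [pp,q] = F_p - E_q/2 = -2/3, [pq,p] = E_q/2 = 0, [pq,q] = G_p/2 = -1/4, [qq,p] = F_q - G_p/2 = -23/6, [qq,q] = G_q/2 = 41/72
Gamma^p_ij = (G*[ij,p] - F*[ij,q])/(EG - F^2), Gamma^q_ij = (E*[ij,q] - F*[ij,p])/(EG - F^2)
Gamma_ppp = -1296/1699, Gamma_ppq = -66/1699, Gamma_pqq = -923/1699, Gamma_qpp = -3552/1699, Gamma_qpq = -936/1699, Gamma_qqq = 1120/1699
X = (-3/4, -3), Y = (13/16, -61/16) at the point


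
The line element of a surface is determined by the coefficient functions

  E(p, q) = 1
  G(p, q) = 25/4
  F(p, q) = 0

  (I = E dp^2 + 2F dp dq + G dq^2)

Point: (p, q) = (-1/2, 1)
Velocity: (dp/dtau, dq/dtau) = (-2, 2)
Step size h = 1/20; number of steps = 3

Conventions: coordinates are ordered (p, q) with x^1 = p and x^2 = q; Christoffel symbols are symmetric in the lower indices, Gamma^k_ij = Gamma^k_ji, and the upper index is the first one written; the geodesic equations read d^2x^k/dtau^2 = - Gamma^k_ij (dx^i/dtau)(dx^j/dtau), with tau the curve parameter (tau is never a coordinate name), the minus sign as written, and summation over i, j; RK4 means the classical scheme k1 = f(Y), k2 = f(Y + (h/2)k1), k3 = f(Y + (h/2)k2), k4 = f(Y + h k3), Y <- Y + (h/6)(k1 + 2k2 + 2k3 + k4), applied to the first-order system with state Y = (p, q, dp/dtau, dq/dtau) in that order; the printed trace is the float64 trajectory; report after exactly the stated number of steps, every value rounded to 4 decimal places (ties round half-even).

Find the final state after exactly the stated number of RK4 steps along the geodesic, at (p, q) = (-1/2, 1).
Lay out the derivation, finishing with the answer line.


f(Y) = (dp/dtau, dq/dtau, -Gamma^p_ij Y'^i Y'^j, -Gamma^q_ij Y'^i Y'^j) with the Gammas evaluated at the stage position; h = 0.050000; intermediate values shown to 6 dp
step 0: p = -0.5000, q = 1.0000, dp/dtau = -2.0000, dq/dtau = 2.0000
step 1:
  k1: at (p, q) = (-0.500000, 1.000000), (dp/dtau, dq/dtau) = (-2.000000, 2.000000); Gamma_ppp = 0.000000, Gamma_ppq = 0.000000, Gamma_pqq = 0.000000, Gamma_qpp = 0.000000, Gamma_qpq = 0.000000, Gamma_qqq = 0.000000; k1 = (-2.000000, 2.000000, 0.000000, 0.000000)
  k2: at (p, q) = (-0.550000, 1.050000), (dp/dtau, dq/dtau) = (-2.000000, 2.000000); Gamma_ppp = 0.000000, Gamma_ppq = 0.000000, Gamma_pqq = 0.000000, Gamma_qpp = 0.000000, Gamma_qpq = 0.000000, Gamma_qqq = 0.000000; k2 = (-2.000000, 2.000000, 0.000000, 0.000000)
  k3: at (p, q) = (-0.550000, 1.050000), (dp/dtau, dq/dtau) = (-2.000000, 2.000000); Gamma_ppp = 0.000000, Gamma_ppq = 0.000000, Gamma_pqq = 0.000000, Gamma_qpp = 0.000000, Gamma_qpq = 0.000000, Gamma_qqq = 0.000000; k3 = (-2.000000, 2.000000, 0.000000, 0.000000)
  k4: at (p, q) = (-0.600000, 1.100000), (dp/dtau, dq/dtau) = (-2.000000, 2.000000); Gamma_ppp = 0.000000, Gamma_ppq = 0.000000, Gamma_pqq = 0.000000, Gamma_qpp = 0.000000, Gamma_qpq = 0.000000, Gamma_qqq = 0.000000; k4 = (-2.000000, 2.000000, 0.000000, 0.000000)
  Y <- Y + (h/6)(k1 + 2k2 + 2k3 + k4): p = -0.6000, q = 1.1000, dp/dtau = -2.0000, dq/dtau = 2.0000
step 2:
  k1: at (p, q) = (-0.600000, 1.100000), (dp/dtau, dq/dtau) = (-2.000000, 2.000000); Gamma_ppp = 0.000000, Gamma_ppq = 0.000000, Gamma_pqq = 0.000000, Gamma_qpp = 0.000000, Gamma_qpq = 0.000000, Gamma_qqq = 0.000000; k1 = (-2.000000, 2.000000, 0.000000, 0.000000)
  k2: at (p, q) = (-0.650000, 1.150000), (dp/dtau, dq/dtau) = (-2.000000, 2.000000); Gamma_ppp = 0.000000, Gamma_ppq = 0.000000, Gamma_pqq = 0.000000, Gamma_qpp = 0.000000, Gamma_qpq = 0.000000, Gamma_qqq = 0.000000; k2 = (-2.000000, 2.000000, 0.000000, 0.000000)
  k3: at (p, q) = (-0.650000, 1.150000), (dp/dtau, dq/dtau) = (-2.000000, 2.000000); Gamma_ppp = 0.000000, Gamma_ppq = 0.000000, Gamma_pqq = 0.000000, Gamma_qpp = 0.000000, Gamma_qpq = 0.000000, Gamma_qqq = 0.000000; k3 = (-2.000000, 2.000000, 0.000000, 0.000000)
  k4: at (p, q) = (-0.700000, 1.200000), (dp/dtau, dq/dtau) = (-2.000000, 2.000000); Gamma_ppp = 0.000000, Gamma_ppq = 0.000000, Gamma_pqq = 0.000000, Gamma_qpp = 0.000000, Gamma_qpq = 0.000000, Gamma_qqq = 0.000000; k4 = (-2.000000, 2.000000, 0.000000, 0.000000)
  Y <- Y + (h/6)(k1 + 2k2 + 2k3 + k4): p = -0.7000, q = 1.2000, dp/dtau = -2.0000, dq/dtau = 2.0000
step 3:
  k1: at (p, q) = (-0.700000, 1.200000), (dp/dtau, dq/dtau) = (-2.000000, 2.000000); Gamma_ppp = 0.000000, Gamma_ppq = 0.000000, Gamma_pqq = 0.000000, Gamma_qpp = 0.000000, Gamma_qpq = 0.000000, Gamma_qqq = 0.000000; k1 = (-2.000000, 2.000000, 0.000000, 0.000000)
  k2: at (p, q) = (-0.750000, 1.250000), (dp/dtau, dq/dtau) = (-2.000000, 2.000000); Gamma_ppp = 0.000000, Gamma_ppq = 0.000000, Gamma_pqq = 0.000000, Gamma_qpp = 0.000000, Gamma_qpq = 0.000000, Gamma_qqq = 0.000000; k2 = (-2.000000, 2.000000, 0.000000, 0.000000)
  k3: at (p, q) = (-0.750000, 1.250000), (dp/dtau, dq/dtau) = (-2.000000, 2.000000); Gamma_ppp = 0.000000, Gamma_ppq = 0.000000, Gamma_pqq = 0.000000, Gamma_qpp = 0.000000, Gamma_qpq = 0.000000, Gamma_qqq = 0.000000; k3 = (-2.000000, 2.000000, 0.000000, 0.000000)
  k4: at (p, q) = (-0.800000, 1.300000), (dp/dtau, dq/dtau) = (-2.000000, 2.000000); Gamma_ppp = 0.000000, Gamma_ppq = 0.000000, Gamma_pqq = 0.000000, Gamma_qpp = 0.000000, Gamma_qpq = 0.000000, Gamma_qqq = 0.000000; k4 = (-2.000000, 2.000000, 0.000000, 0.000000)
  Y <- Y + (h/6)(k1 + 2k2 + 2k3 + k4): p = -0.8000, q = 1.3000, dp/dtau = -2.0000, dq/dtau = 2.0000

Answer: p = -0.8000, q = 1.3000, dp/dtau = -2.0000, dq/dtau = 2.0000


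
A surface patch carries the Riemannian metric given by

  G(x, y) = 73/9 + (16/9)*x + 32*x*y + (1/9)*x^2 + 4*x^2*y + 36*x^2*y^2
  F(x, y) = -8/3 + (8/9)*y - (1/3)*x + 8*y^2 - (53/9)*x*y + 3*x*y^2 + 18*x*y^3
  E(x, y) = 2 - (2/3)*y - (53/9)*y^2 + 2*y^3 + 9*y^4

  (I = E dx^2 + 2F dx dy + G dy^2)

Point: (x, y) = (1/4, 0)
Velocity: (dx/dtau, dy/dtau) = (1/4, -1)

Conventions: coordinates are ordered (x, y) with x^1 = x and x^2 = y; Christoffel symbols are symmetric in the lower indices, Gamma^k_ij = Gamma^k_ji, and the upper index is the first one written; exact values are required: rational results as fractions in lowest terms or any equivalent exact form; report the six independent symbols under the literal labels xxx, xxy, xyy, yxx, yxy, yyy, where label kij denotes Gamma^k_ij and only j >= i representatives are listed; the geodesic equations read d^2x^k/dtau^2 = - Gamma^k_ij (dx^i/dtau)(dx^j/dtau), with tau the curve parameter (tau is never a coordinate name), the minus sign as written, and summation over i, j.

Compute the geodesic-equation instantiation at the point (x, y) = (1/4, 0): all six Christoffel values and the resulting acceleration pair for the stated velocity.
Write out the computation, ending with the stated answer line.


E = 2, F = -11/4, G = 137/16 at the point
E_x = 0, E_y = -2/3, F_x = -1/3, F_y = -7/12, G_x = 11/6, G_y = 33/4
EG - F^2 = 153/16;  g^inv = (16/153) * [[137/16, 11/4], [11/4, 2]]
first-kind symbols [ij,l] = (1/2)(d_i g_jl + d_j g_il - d_l g_ij): [xx,x] = E_x/2 = 0, [xx,y] = F_x - E_y/2 = 0, [xy,x] = E_y/2 = -1/3, [xy,y] = G_x/2 = 11/12, [yy,x] = F_y - G_x/2 = -3/2, [yy,y] = G_y/2 = 33/8
Gamma^x_ij = (G*[ij,x] - F*[ij,y])/(EG - F^2), Gamma^y_ij = (E*[ij,y] - F*[ij,x])/(EG - F^2)
Gamma_xxx = 0, Gamma_xxy = -16/459, Gamma_xyy = -8/51, Gamma_yxx = 0, Gamma_yxy = 44/459, Gamma_yyy = 22/51
d^2x/dtau^2 = -(Gamma_xxx*(1/4)^2 + 2*Gamma_xxy*(1/4)*(-1) + Gamma_xyy*(-1)^2) = 64/459
d^2y/dtau^2 = -(Gamma_yxx*(1/4)^2 + 2*Gamma_yxy*(1/4)*(-1) + Gamma_yyy*(-1)^2) = -176/459

Answer: Gamma_xxx = 0, Gamma_xxy = -16/459, Gamma_xyy = -8/51, Gamma_yxx = 0, Gamma_yxy = 44/459, Gamma_yyy = 22/51; accelerations (d^2x/dtau^2, d^2y/dtau^2) = (64/459, -176/459)


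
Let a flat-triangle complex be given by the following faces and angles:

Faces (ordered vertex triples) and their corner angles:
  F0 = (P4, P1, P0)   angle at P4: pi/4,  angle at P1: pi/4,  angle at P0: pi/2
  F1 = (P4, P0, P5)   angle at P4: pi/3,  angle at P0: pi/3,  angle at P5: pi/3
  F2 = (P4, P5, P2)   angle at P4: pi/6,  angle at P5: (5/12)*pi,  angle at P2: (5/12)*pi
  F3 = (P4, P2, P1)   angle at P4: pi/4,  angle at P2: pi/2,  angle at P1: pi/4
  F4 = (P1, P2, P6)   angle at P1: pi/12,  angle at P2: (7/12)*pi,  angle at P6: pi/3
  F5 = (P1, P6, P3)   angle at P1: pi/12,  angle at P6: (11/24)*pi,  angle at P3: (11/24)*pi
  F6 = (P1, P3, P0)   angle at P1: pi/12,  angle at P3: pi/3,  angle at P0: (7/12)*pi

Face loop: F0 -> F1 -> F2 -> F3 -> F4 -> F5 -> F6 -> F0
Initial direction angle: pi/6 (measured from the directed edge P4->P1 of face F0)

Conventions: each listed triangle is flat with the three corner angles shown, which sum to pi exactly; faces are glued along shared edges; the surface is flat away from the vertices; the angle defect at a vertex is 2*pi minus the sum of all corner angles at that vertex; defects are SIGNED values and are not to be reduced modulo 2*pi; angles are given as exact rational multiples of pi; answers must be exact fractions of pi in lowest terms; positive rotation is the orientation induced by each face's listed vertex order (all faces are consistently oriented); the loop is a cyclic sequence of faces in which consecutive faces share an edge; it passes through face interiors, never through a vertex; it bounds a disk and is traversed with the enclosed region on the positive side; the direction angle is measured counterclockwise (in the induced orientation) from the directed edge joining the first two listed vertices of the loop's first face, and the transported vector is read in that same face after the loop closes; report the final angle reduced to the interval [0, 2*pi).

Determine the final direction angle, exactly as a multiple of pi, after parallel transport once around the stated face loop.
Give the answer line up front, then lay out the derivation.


Answer: final direction angle = (5/12)*pi

enclosed vertex P1: corner angles sum to (3/4)*pi, defect = 2*pi - (3/4)*pi = (5/4)*pi
enclosed vertex P4: corner angles sum to pi, defect = 2*pi - pi = pi
summing the enclosed defects onto the initial angle, mod 2*pi in the induced orientation:
final angle = pi/6 + (9/4)*pi = (5/12)*pi (mod 2*pi)


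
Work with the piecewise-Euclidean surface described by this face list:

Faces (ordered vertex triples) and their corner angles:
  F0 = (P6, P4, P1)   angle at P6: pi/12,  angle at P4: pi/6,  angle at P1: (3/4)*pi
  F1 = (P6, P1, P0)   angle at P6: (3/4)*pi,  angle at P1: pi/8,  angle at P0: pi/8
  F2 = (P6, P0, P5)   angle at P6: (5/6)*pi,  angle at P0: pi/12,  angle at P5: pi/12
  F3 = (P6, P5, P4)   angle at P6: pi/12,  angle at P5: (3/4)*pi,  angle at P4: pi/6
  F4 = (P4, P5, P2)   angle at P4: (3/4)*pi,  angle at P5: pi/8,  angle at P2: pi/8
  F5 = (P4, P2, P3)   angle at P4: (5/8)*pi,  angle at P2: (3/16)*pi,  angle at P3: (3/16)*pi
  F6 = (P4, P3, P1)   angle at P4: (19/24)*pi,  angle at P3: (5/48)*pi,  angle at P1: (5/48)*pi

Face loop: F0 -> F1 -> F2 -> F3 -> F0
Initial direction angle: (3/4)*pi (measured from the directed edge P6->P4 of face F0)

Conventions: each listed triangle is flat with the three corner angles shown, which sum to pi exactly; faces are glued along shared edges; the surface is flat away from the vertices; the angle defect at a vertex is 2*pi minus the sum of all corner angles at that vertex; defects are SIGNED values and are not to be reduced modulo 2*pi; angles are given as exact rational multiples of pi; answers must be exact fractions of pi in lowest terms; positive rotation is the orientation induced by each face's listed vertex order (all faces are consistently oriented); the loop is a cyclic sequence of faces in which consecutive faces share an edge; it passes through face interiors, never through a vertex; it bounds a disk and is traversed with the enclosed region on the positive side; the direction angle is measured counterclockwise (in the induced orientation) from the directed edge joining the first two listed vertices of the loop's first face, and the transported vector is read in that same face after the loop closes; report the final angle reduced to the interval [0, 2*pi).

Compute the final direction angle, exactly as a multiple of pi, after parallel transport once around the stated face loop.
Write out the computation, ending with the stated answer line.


enclosed vertex P6: corner angles sum to (7/4)*pi, defect = 2*pi - (7/4)*pi = pi/4
summing the enclosed defects onto the initial angle, mod 2*pi in the induced orientation:
final angle = (3/4)*pi + pi/4 = pi (mod 2*pi)

Answer: final direction angle = pi
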